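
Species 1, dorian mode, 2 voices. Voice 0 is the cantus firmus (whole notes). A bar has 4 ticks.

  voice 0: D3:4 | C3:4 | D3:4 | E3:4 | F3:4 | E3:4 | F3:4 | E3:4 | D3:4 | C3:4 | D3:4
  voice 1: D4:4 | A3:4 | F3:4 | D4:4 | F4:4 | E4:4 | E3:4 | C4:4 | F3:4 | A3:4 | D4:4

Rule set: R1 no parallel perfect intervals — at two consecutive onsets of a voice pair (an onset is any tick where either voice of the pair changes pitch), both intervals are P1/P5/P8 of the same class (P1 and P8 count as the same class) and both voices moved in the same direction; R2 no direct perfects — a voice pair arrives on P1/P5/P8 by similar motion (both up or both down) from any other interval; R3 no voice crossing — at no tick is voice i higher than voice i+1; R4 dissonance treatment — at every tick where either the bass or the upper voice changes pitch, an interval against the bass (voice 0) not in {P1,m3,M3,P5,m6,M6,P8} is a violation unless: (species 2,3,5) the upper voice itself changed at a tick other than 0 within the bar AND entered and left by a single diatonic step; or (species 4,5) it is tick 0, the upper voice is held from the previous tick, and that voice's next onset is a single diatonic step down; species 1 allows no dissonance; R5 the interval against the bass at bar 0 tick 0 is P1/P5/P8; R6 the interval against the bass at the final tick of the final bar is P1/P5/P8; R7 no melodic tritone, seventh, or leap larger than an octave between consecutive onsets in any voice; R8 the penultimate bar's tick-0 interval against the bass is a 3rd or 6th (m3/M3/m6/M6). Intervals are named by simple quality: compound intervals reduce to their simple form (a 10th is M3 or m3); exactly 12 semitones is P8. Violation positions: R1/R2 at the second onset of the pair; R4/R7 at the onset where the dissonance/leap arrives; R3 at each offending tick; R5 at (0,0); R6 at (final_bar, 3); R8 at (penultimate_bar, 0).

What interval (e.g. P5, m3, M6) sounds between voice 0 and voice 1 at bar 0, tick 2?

P8

voice 0=D3 voice 1=D4 -> P8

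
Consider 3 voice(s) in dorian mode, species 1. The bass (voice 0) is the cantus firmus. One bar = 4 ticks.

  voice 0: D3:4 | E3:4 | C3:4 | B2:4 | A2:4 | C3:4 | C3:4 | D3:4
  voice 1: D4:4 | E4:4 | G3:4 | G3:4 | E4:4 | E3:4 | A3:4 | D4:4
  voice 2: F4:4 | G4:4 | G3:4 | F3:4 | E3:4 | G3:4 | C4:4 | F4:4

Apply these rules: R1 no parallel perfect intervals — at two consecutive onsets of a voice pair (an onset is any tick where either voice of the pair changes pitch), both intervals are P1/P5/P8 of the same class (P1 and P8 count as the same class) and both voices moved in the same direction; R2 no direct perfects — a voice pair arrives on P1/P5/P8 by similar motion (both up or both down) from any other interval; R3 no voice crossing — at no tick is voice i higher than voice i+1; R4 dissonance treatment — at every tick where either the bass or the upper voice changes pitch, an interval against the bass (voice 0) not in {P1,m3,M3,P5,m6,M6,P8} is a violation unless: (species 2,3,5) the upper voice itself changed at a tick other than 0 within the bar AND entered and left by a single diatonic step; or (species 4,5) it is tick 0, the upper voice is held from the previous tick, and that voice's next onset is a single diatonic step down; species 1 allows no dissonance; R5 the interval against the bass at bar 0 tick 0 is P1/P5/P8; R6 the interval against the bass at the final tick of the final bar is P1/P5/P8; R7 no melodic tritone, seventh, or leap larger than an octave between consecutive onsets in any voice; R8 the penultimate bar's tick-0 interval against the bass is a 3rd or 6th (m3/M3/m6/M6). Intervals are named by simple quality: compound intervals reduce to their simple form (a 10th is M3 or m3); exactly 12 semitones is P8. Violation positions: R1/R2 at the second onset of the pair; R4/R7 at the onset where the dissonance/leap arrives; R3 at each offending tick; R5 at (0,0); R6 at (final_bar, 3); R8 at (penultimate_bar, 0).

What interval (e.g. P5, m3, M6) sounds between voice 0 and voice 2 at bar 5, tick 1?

voice 0=C3 voice 2=G3 -> P5

P5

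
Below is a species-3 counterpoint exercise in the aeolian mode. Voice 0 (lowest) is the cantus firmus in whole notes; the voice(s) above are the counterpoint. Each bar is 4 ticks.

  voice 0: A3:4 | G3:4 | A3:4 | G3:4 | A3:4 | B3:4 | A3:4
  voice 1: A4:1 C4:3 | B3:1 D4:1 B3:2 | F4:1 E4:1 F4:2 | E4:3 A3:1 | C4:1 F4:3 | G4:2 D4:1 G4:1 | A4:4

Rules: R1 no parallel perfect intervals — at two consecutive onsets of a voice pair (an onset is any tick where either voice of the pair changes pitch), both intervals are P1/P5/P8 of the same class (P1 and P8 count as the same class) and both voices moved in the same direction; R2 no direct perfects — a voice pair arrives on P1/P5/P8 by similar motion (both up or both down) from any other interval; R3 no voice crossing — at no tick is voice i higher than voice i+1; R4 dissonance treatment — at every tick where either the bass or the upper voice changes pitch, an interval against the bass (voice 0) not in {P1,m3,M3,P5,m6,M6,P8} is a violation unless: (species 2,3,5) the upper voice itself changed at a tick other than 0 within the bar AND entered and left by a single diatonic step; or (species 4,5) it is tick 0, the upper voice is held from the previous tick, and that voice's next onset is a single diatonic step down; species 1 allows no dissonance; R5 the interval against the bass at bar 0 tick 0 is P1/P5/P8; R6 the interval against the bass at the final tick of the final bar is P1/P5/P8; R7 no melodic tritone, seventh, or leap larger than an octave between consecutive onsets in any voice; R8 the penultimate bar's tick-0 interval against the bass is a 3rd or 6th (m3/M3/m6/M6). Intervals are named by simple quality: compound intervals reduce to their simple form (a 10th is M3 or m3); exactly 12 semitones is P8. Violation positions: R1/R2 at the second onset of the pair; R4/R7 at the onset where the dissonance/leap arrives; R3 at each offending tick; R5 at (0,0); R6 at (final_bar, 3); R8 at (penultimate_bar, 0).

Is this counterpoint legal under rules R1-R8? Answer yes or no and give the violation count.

bar 0: v0=A3 v1=A4 (P8)
bar 1: v0=G3 v1=B3 (M3)
bar 2: v0=A3 v1=F4 (m6)
bar 3: v0=G3 v1=E4 (M6)
bar 4: v0=A3 v1=C4 (m3)
bar 5: v0=B3 v1=G4 (m6)
bar 6: v0=A3 v1=A4 (P8)
  R7 @ bar2.0: B3->F4 leap 6st
  R4 @ bar3.3: G3/A3 M2 untreated

No (2 violations)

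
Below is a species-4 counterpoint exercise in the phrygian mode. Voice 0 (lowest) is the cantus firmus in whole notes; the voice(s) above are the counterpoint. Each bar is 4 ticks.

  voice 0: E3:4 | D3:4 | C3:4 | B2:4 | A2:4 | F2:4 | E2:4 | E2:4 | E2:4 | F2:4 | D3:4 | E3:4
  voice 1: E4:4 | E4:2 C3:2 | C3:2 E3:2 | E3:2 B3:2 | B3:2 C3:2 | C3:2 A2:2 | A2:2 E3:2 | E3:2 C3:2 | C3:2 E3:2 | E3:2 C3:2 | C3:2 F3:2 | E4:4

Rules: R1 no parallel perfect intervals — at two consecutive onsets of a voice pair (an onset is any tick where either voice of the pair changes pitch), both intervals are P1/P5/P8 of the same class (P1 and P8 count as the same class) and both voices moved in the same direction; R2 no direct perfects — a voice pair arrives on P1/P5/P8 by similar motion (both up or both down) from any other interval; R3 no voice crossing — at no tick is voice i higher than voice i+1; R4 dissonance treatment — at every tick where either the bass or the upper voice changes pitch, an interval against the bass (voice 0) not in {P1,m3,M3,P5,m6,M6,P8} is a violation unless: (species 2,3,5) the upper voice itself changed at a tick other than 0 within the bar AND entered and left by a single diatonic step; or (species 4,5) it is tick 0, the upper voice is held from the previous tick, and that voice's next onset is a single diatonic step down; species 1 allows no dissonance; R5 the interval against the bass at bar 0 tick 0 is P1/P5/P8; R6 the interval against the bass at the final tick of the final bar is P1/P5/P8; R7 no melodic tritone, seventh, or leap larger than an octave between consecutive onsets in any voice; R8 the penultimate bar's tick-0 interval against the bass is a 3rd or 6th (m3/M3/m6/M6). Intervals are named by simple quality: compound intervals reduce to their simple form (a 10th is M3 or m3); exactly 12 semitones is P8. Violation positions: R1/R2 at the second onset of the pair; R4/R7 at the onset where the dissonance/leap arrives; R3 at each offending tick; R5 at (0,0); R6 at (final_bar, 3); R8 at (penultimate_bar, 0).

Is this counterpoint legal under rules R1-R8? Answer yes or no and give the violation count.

bar 0: v0=E3 v1=E4 (P8)
bar 1: v0=D3 v1=E4 (M2)
bar 2: v0=C3 v1=C3 (P1)
bar 3: v0=B2 v1=E3 (P4)
bar 4: v0=A2 v1=B3 (M2)
bar 5: v0=F2 v1=C3 (P5)
bar 6: v0=E2 v1=A2 (P4)
bar 7: v0=E2 v1=E3 (P8)
bar 8: v0=E2 v1=C3 (m6)
bar 9: v0=F2 v1=E3 (M7)
bar 10: v0=D3 v1=C3 (M2)
bar 11: v0=E3 v1=E4 (P8)
  R4 @ bar1.0: D3/E4 M2 untreated
  R3 @ bar1.2: D3 above C3
  R4 @ bar1.2: D3/C3 M2 untreated
  R7 @ bar1.2: E4->C3 leap 16st
  R3 @ bar1.3: D3 above C3
  R4 @ bar3.0: B2/E3 P4 untreated
  R4 @ bar4.0: A2/B3 M2 untreated
  R7 @ bar4.2: B3->C3 leap 11st
  R4 @ bar6.0: E2/A2 P4 untreated
  R4 @ bar9.0: F2/E3 M7 untreated
  R3 @ bar10.0: D3 above C3
  R4 @ bar10.0: D3/C3 M2 untreated
  R8 @ bar10.0: penult M2 not 3rd/6th
  R3 @ bar10.1: D3 above C3
  R2 @ bar11.0: D3/F3 m3 -> E3/E4 P8 similar
  R7 @ bar11.0: F3->E4 leap 11st

No (16 violations)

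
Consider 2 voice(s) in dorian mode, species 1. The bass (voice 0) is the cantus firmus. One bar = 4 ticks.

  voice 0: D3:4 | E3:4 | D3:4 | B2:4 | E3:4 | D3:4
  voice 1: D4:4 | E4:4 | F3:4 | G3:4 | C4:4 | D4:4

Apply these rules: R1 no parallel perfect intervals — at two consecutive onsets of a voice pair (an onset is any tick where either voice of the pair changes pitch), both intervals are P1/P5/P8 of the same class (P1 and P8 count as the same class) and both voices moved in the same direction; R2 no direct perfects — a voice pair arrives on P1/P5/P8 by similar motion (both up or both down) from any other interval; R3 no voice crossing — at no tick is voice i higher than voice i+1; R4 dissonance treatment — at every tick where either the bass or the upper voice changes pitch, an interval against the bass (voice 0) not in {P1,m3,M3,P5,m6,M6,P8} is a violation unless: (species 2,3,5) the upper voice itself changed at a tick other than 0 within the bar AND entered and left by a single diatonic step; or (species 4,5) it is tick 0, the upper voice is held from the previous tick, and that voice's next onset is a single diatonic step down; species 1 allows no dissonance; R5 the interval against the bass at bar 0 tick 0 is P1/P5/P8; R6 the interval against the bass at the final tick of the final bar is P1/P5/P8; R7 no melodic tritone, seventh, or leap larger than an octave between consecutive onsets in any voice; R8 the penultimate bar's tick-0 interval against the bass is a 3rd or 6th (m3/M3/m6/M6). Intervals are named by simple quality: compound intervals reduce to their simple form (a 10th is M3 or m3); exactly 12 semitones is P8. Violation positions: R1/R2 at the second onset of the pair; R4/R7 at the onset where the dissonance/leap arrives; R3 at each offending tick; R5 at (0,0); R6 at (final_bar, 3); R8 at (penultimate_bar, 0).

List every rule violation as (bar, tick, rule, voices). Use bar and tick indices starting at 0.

(1, 0, R1, (0, 1))
(2, 0, R7, (1,))

bar 0: v0=D3 v1=D4 downbeat P8
bar 1: v0=E3 v1=E4 downbeat P8
bar 2: v0=D3 v1=F3 downbeat m3
bar 3: v0=B2 v1=G3 downbeat m6
bar 4: v0=E3 v1=C4 downbeat m6
bar 5: v0=D3 v1=D4 downbeat P8
  -> R1 @ bar 1 tick 0 v(0, 1): D3/D4 P8 -> E3/E4 P8 similar
  -> R7 @ bar 2 tick 0 v(1,): E4->F3 leap 11st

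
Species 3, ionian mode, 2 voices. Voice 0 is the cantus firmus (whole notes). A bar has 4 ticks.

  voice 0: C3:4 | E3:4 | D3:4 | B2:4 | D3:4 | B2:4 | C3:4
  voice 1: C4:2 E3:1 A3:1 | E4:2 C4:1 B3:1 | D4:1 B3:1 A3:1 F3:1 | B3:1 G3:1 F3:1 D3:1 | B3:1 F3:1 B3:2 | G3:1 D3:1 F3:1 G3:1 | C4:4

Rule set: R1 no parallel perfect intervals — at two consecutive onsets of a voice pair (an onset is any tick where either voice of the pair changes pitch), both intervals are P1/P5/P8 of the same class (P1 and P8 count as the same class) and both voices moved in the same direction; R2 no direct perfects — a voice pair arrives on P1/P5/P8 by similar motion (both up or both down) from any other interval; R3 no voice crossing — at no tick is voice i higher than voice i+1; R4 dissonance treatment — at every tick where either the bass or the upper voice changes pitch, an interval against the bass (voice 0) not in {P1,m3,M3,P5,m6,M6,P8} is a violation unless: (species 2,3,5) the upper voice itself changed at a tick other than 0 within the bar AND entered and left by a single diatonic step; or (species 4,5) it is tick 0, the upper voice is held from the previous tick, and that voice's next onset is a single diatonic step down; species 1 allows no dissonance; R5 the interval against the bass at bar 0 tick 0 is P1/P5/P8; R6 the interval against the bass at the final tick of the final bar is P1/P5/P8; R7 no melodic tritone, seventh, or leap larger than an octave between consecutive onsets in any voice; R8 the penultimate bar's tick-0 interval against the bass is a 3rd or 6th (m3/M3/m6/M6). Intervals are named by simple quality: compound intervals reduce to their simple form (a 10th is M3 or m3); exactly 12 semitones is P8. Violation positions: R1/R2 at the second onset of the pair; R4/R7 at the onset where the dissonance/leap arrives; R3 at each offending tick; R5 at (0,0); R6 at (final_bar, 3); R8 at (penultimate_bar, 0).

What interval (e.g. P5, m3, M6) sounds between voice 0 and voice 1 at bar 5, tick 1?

voice 0=B2 voice 1=D3 -> m3

m3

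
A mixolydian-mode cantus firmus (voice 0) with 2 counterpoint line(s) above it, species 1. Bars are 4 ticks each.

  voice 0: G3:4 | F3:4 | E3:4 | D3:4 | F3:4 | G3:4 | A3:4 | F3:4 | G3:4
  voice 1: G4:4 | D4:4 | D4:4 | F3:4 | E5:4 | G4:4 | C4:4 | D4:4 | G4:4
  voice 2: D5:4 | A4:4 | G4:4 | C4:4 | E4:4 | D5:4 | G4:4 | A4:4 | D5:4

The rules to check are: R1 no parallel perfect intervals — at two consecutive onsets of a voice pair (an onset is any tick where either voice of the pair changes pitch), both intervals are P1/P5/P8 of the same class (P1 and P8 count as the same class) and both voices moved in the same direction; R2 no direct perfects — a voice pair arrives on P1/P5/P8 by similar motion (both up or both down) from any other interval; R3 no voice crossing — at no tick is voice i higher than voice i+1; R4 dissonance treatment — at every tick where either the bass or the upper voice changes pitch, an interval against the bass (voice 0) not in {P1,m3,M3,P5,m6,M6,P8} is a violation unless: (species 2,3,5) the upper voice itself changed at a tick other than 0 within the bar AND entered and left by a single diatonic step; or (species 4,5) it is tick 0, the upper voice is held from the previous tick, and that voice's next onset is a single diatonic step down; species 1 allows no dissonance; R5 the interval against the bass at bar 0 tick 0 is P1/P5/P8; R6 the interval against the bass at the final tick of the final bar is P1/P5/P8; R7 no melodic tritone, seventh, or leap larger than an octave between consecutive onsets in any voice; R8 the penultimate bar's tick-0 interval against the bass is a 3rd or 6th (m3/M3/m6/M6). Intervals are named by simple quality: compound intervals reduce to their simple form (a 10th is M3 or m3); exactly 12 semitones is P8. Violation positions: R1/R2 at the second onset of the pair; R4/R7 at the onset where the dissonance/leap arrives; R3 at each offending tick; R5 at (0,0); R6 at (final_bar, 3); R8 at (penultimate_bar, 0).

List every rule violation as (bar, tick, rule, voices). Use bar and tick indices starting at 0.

bar 0: v0=G3 v1=G4 v2=D5 downbeat P5
bar 1: v0=F3 v1=D4 v2=A4 downbeat M3
bar 2: v0=E3 v1=D4 v2=G4 downbeat m3
bar 3: v0=D3 v1=F3 v2=C4 downbeat m7
bar 4: v0=F3 v1=E5 v2=E4 downbeat M7
bar 5: v0=G3 v1=G4 v2=D5 downbeat P5
bar 6: v0=A3 v1=C4 v2=G4 downbeat m7
bar 7: v0=F3 v1=D4 v2=A4 downbeat M3
bar 8: v0=G3 v1=G4 v2=D5 downbeat P5
  -> R1 @ bar 1 tick 0 v(1, 2): G4/D5 P5 -> D4/A4 P5 similar
  -> R4 @ bar 2 tick 0 v(0, 1): E3/D4 m7 untreated
  -> R2 @ bar 3 tick 0 v(1, 2): D4/G4 P4 -> F3/C4 P5 similar
  -> R4 @ bar 3 tick 0 v(0, 2): D3/C4 m7 untreated
  -> R2 @ bar 4 tick 0 v(1, 2): F3/C4 P5 -> E5/E4 P8 similar
  -> R3 @ bar 4 tick 0 v(1, 2): E5 above E4
  -> R4 @ bar 4 tick 0 v(0, 1): F3/E5 M7 untreated
  -> R4 @ bar 4 tick 0 v(0, 2): F3/E4 M7 untreated
  -> R7 @ bar 4 tick 0 v(1,): F3->E5 leap 23st
  -> R3 @ bar 4 tick 1 v(1, 2): E5 above E4
  -> R3 @ bar 4 tick 2 v(1, 2): E5 above E4
  -> R3 @ bar 4 tick 3 v(1, 2): E5 above E4
  -> R2 @ bar 5 tick 0 v(0, 2): F3/E4 M7 -> G3/D5 P5 similar
  -> R7 @ bar 5 tick 0 v(2,): E4->D5 leap 10st
  -> R1 @ bar 6 tick 0 v(1, 2): G4/D5 P5 -> C4/G4 P5 similar
  -> R4 @ bar 6 tick 0 v(0, 2): A3/G4 m7 untreated
  -> R1 @ bar 7 tick 0 v(1, 2): C4/G4 P5 -> D4/A4 P5 similar
  -> R1 @ bar 8 tick 0 v(1, 2): D4/A4 P5 -> G4/D5 P5 similar
  -> R2 @ bar 8 tick 0 v(0, 1): F3/D4 M6 -> G3/G4 P8 similar
  -> R2 @ bar 8 tick 0 v(0, 2): F3/A4 M3 -> G3/D5 P5 similar

(1, 0, R1, (1, 2))
(2, 0, R4, (0, 1))
(3, 0, R2, (1, 2))
(3, 0, R4, (0, 2))
(4, 0, R2, (1, 2))
(4, 0, R3, (1, 2))
(4, 0, R4, (0, 1))
(4, 0, R4, (0, 2))
(4, 0, R7, (1,))
(4, 1, R3, (1, 2))
(4, 2, R3, (1, 2))
(4, 3, R3, (1, 2))
(5, 0, R2, (0, 2))
(5, 0, R7, (2,))
(6, 0, R1, (1, 2))
(6, 0, R4, (0, 2))
(7, 0, R1, (1, 2))
(8, 0, R1, (1, 2))
(8, 0, R2, (0, 1))
(8, 0, R2, (0, 2))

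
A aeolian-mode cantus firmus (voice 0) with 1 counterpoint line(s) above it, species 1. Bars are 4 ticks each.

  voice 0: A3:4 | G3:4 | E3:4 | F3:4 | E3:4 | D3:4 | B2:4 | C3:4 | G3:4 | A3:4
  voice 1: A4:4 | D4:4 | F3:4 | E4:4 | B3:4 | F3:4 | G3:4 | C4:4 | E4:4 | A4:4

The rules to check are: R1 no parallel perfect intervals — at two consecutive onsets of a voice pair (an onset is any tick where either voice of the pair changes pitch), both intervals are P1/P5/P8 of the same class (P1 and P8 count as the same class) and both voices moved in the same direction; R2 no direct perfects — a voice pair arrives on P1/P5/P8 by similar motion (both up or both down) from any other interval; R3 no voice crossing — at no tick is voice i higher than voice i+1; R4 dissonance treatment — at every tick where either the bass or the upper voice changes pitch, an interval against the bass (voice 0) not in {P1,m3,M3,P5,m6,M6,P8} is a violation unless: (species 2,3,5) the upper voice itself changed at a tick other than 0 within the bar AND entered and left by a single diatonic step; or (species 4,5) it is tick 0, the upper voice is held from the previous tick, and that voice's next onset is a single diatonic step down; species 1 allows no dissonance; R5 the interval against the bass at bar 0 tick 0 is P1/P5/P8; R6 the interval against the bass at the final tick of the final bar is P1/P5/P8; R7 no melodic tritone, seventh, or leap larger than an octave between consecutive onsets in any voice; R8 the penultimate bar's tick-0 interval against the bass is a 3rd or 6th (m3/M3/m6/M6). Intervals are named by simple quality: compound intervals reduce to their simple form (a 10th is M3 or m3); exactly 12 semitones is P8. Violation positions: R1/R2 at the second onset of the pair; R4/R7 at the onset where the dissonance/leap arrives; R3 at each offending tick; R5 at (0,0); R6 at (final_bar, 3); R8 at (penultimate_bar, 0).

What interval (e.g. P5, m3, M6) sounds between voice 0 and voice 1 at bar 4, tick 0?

voice 0=E3 voice 1=B3 -> P5

P5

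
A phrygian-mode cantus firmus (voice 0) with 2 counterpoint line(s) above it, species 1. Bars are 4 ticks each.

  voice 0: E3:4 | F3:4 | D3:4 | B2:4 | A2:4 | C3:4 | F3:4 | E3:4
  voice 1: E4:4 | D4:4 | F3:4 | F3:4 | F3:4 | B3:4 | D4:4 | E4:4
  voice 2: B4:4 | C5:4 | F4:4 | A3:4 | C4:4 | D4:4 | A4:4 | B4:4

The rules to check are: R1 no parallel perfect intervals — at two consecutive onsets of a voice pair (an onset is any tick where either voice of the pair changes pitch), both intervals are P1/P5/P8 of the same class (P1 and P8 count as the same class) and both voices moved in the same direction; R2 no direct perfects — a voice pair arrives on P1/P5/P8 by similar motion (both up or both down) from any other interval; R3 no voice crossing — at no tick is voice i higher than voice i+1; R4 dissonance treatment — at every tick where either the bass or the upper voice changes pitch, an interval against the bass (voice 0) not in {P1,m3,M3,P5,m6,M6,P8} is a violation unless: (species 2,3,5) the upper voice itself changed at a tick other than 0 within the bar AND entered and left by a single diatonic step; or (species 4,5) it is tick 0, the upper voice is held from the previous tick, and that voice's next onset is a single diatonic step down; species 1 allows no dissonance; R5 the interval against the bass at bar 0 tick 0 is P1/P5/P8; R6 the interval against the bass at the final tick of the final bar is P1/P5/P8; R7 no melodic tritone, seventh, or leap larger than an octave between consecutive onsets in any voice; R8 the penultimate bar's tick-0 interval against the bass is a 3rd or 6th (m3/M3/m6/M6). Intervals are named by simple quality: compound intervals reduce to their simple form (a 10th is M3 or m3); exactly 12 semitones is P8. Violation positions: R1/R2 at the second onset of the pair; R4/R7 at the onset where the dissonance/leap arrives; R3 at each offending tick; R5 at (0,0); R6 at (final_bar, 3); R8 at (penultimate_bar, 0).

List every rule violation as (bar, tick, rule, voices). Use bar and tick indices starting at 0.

bar 0: v0=E3 v1=E4 v2=B4 downbeat P5
bar 1: v0=F3 v1=D4 v2=C5 downbeat P5
bar 2: v0=D3 v1=F3 v2=F4 downbeat m3
bar 3: v0=B2 v1=F3 v2=A3 downbeat m7
bar 4: v0=A2 v1=F3 v2=C4 downbeat m3
bar 5: v0=C3 v1=B3 v2=D4 downbeat M2
bar 6: v0=F3 v1=D4 v2=A4 downbeat M3
bar 7: v0=E3 v1=E4 v2=B4 downbeat P5
  -> R1 @ bar 1 tick 0 v(0, 2): E3/B4 P5 -> F3/C5 P5 similar
  -> R2 @ bar 2 tick 0 v(1, 2): D4/C5 m7 -> F3/F4 P8 similar
  -> R4 @ bar 3 tick 0 v(0, 1): B2/F3 TT untreated
  -> R4 @ bar 3 tick 0 v(0, 2): B2/A3 m7 untreated
  -> R4 @ bar 5 tick 0 v(0, 1): C3/B3 M7 untreated
  -> R4 @ bar 5 tick 0 v(0, 2): C3/D4 M2 untreated
  -> R7 @ bar 5 tick 0 v(1,): F3->B3 leap 6st
  -> R2 @ bar 6 tick 0 v(1, 2): B3/D4 m3 -> D4/A4 P5 similar
  -> R1 @ bar 7 tick 0 v(1, 2): D4/A4 P5 -> E4/B4 P5 similar

(1, 0, R1, (0, 2))
(2, 0, R2, (1, 2))
(3, 0, R4, (0, 1))
(3, 0, R4, (0, 2))
(5, 0, R4, (0, 1))
(5, 0, R4, (0, 2))
(5, 0, R7, (1,))
(6, 0, R2, (1, 2))
(7, 0, R1, (1, 2))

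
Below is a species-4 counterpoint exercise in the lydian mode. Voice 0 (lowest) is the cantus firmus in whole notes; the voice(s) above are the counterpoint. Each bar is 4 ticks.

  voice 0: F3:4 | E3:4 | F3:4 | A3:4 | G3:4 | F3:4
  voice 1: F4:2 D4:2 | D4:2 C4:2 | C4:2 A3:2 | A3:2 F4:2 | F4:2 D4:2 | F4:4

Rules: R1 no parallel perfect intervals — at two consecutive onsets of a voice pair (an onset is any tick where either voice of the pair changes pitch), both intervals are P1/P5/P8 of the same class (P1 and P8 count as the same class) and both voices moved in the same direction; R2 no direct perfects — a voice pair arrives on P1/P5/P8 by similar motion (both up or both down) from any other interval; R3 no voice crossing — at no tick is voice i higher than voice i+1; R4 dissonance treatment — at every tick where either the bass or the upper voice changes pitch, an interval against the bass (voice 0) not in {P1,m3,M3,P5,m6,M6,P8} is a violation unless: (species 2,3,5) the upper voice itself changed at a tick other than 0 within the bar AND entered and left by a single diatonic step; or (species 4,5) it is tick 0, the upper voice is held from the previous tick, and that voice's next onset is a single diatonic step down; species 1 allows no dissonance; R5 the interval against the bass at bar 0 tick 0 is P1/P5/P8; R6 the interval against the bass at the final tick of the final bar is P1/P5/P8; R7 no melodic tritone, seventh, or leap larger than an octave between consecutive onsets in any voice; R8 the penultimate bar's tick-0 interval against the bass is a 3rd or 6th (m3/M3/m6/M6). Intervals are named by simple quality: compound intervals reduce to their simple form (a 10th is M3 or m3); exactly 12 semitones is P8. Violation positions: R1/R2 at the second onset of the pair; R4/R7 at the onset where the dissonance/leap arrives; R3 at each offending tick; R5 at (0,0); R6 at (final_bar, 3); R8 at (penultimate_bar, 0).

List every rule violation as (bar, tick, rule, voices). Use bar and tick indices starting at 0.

(4, 0, R4, (0, 1))
(4, 0, R8, (0, 1))

bar 0: v0=F3 v1=F4 downbeat P8
bar 1: v0=E3 v1=D4 downbeat m7
bar 2: v0=F3 v1=C4 downbeat P5
bar 3: v0=A3 v1=A3 downbeat P1
bar 4: v0=G3 v1=F4 downbeat m7
bar 5: v0=F3 v1=F4 downbeat P8
  -> R4 @ bar 4 tick 0 v(0, 1): G3/F4 m7 untreated
  -> R8 @ bar 4 tick 0 v(0, 1): penult m7 not 3rd/6th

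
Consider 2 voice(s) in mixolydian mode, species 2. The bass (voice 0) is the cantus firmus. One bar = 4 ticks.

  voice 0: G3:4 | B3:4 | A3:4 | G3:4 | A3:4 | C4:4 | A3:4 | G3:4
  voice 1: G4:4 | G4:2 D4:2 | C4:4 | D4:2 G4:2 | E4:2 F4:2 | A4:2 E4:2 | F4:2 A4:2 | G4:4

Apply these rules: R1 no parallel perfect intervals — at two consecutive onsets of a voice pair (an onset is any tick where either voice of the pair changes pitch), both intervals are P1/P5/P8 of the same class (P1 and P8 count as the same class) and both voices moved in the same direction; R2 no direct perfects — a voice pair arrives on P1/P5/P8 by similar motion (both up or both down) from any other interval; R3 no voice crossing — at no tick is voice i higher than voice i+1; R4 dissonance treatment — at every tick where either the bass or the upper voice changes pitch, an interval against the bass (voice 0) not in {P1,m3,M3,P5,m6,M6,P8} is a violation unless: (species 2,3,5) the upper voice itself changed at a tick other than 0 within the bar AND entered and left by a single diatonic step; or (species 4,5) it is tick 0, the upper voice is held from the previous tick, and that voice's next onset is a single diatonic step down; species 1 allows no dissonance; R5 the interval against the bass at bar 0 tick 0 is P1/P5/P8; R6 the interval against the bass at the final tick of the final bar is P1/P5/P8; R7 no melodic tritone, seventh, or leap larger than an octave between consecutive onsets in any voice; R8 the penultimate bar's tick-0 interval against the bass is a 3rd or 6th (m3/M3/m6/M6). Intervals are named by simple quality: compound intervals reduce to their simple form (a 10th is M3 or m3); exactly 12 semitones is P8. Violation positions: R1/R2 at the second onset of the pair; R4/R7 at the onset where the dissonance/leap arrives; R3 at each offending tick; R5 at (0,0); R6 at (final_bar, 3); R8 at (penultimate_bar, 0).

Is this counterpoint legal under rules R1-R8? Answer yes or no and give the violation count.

No (1 violations)

bar 0: v0=G3 v1=G4 (P8)
bar 1: v0=B3 v1=G4 (m6)
bar 2: v0=A3 v1=C4 (m3)
bar 3: v0=G3 v1=D4 (P5)
bar 4: v0=A3 v1=E4 (P5)
bar 5: v0=C4 v1=A4 (M6)
bar 6: v0=A3 v1=F4 (m6)
bar 7: v0=G3 v1=G4 (P8)
  R1 @ bar7.0: A3/A4 P8 -> G3/G4 P8 similar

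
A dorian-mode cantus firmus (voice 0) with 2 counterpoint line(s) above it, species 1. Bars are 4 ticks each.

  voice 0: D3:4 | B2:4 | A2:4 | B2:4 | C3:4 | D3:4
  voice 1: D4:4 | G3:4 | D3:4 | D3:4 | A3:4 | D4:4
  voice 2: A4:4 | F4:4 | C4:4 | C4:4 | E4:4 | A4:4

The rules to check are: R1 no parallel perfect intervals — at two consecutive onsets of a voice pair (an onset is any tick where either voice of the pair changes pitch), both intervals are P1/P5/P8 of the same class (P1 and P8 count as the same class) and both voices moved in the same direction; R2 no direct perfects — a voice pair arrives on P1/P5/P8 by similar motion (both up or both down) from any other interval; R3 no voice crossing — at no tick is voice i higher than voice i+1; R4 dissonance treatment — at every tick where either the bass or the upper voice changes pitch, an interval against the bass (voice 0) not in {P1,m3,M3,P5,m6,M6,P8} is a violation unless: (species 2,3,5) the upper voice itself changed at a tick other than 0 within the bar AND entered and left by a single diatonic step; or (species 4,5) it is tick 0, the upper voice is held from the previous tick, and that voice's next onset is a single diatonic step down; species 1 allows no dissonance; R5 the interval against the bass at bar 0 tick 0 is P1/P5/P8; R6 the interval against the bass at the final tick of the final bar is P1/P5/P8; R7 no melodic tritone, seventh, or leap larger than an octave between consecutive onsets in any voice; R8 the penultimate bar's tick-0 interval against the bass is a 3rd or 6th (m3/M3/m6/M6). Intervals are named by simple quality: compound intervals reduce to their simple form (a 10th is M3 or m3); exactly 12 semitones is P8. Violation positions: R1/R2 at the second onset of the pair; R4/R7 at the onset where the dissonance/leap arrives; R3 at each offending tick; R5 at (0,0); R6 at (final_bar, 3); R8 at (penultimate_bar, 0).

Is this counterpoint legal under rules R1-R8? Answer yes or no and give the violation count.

No (7 violations)

bar 0: v0=D3 v1=D4 v2=A4 (P5)
bar 1: v0=B2 v1=G3 v2=F4 (TT)
bar 2: v0=A2 v1=D3 v2=C4 (m3)
bar 3: v0=B2 v1=D3 v2=C4 (m2)
bar 4: v0=C3 v1=A3 v2=E4 (M3)
bar 5: v0=D3 v1=D4 v2=A4 (P5)
  R4 @ bar1.0: B2/F4 TT untreated
  R4 @ bar2.0: A2/D3 P4 untreated
  R4 @ bar3.0: B2/C4 m2 untreated
  R2 @ bar4.0: D3/C4 m7 -> A3/E4 P5 similar
  R1 @ bar5.0: A3/E4 P5 -> D4/A4 P5 similar
  R2 @ bar5.0: C3/A3 M6 -> D3/D4 P8 similar
  R2 @ bar5.0: C3/E4 M3 -> D3/A4 P5 similar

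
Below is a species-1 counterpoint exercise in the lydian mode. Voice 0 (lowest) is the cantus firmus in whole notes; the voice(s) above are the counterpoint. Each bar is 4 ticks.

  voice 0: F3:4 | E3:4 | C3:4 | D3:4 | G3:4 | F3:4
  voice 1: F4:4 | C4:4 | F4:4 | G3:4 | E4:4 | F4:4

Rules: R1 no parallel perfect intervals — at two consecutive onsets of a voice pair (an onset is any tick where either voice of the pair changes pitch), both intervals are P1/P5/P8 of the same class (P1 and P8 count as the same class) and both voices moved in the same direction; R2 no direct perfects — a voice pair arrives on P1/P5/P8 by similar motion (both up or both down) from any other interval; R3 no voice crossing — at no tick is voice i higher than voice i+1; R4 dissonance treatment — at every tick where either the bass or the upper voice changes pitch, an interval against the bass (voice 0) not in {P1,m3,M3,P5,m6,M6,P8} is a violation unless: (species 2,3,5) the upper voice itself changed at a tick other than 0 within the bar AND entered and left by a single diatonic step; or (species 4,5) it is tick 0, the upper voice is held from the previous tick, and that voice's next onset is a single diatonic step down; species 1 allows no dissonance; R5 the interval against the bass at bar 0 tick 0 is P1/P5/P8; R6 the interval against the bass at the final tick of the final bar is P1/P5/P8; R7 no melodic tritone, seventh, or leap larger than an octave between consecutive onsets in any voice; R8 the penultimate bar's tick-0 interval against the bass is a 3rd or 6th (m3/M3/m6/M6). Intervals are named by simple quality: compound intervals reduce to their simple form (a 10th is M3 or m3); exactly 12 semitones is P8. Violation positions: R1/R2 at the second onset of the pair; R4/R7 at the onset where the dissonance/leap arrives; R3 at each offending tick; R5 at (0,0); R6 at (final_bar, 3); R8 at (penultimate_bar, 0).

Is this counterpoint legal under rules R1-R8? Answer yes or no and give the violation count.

bar 0: v0=F3 v1=F4 (P8)
bar 1: v0=E3 v1=C4 (m6)
bar 2: v0=C3 v1=F4 (P4)
bar 3: v0=D3 v1=G3 (P4)
bar 4: v0=G3 v1=E4 (M6)
bar 5: v0=F3 v1=F4 (P8)
  R4 @ bar2.0: C3/F4 P4 untreated
  R4 @ bar3.0: D3/G3 P4 untreated
  R7 @ bar3.0: F4->G3 leap 10st

No (3 violations)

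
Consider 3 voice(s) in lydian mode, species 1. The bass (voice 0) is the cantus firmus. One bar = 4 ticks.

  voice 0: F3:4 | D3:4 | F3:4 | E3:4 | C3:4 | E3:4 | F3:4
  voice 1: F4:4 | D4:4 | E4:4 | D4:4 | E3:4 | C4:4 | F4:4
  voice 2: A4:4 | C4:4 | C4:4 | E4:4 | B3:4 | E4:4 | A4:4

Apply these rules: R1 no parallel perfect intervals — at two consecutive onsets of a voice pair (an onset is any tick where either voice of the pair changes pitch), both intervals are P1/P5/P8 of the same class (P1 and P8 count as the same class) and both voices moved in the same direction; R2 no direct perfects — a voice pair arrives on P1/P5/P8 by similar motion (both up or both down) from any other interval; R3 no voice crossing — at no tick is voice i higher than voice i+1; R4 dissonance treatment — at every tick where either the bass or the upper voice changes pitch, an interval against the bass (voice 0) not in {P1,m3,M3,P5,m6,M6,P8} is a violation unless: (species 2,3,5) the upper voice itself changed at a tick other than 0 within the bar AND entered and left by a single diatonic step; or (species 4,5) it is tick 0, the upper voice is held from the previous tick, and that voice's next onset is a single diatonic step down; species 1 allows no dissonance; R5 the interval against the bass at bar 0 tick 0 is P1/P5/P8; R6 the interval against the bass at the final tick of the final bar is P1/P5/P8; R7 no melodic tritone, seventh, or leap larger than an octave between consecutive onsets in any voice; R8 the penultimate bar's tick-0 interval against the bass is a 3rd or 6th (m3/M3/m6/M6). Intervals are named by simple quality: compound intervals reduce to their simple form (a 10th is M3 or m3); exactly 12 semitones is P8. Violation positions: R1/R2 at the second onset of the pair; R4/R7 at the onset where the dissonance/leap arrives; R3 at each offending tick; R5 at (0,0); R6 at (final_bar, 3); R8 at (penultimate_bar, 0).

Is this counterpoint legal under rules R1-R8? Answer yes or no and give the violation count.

No (20 violations)

bar 0: v0=F3 v1=F4 v2=A4 (M3)
bar 1: v0=D3 v1=D4 v2=C4 (m7)
bar 2: v0=F3 v1=E4 v2=C4 (P5)
bar 3: v0=E3 v1=D4 v2=E4 (P8)
bar 4: v0=C3 v1=E3 v2=B3 (M7)
bar 5: v0=E3 v1=C4 v2=E4 (P8)
bar 6: v0=F3 v1=F4 v2=A4 (M3)
  R5 @ bar0.0: opens on M3
  R1 @ bar1.0: F3/F4 P8 -> D3/D4 P8 similar
  R3 @ bar1.0: D4 above C4
  R4 @ bar1.0: D3/C4 m7 untreated
  R3 @ bar1.1: D4 above C4
  R3 @ bar1.2: D4 above C4
  R3 @ bar1.3: D4 above C4
  R3 @ bar2.0: E4 above C4
  R4 @ bar2.0: F3/E4 M7 untreated
  R3 @ bar2.1: E4 above C4
  R3 @ bar2.2: E4 above C4
  R3 @ bar2.3: E4 above C4
  R4 @ bar3.0: E3/D4 m7 untreated
  R2 @ bar4.0: D4/E4 M2 -> E3/B3 P5 similar
  R4 @ bar4.0: C3/B3 M7 untreated
  R7 @ bar4.0: D4->E3 leap 10st
  R2 @ bar5.0: C3/B3 M7 -> E3/E4 P8 similar
  R8 @ bar5.0: penult P8 not 3rd/6th
  R2 @ bar6.0: E3/C4 m6 -> F3/F4 P8 similar
  R6 @ bar6.3: closes on M3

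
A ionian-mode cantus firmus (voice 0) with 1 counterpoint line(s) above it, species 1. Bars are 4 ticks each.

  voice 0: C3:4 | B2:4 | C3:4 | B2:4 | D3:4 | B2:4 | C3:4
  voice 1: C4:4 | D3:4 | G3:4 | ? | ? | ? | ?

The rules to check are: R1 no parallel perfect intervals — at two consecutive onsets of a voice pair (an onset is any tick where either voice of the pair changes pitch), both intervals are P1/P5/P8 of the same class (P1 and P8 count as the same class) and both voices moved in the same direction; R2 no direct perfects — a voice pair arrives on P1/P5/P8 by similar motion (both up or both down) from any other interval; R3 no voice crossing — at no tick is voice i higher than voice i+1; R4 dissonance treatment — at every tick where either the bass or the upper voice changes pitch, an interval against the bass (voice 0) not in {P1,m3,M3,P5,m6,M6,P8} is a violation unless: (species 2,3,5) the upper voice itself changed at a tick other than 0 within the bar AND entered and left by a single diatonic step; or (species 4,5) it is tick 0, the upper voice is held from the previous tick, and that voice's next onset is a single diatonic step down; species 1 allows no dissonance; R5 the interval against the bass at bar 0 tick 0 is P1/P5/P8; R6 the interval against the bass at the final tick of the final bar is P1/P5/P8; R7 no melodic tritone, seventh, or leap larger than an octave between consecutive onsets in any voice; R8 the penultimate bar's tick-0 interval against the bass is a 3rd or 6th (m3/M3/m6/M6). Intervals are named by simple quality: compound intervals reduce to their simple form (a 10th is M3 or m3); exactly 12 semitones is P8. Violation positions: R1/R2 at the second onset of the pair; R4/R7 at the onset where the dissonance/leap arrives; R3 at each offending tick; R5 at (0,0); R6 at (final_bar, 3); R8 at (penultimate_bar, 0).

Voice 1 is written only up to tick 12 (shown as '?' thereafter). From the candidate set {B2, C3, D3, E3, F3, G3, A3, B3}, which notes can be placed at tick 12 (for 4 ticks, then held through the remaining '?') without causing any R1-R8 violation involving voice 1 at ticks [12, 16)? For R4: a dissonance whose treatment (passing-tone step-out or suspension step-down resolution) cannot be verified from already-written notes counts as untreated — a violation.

{B3, D3, G3}

B2: violates R2
C3: violates R4
D3: legal
E3: violates R4
F3: violates R4
G3: legal
A3: violates R4
B3: legal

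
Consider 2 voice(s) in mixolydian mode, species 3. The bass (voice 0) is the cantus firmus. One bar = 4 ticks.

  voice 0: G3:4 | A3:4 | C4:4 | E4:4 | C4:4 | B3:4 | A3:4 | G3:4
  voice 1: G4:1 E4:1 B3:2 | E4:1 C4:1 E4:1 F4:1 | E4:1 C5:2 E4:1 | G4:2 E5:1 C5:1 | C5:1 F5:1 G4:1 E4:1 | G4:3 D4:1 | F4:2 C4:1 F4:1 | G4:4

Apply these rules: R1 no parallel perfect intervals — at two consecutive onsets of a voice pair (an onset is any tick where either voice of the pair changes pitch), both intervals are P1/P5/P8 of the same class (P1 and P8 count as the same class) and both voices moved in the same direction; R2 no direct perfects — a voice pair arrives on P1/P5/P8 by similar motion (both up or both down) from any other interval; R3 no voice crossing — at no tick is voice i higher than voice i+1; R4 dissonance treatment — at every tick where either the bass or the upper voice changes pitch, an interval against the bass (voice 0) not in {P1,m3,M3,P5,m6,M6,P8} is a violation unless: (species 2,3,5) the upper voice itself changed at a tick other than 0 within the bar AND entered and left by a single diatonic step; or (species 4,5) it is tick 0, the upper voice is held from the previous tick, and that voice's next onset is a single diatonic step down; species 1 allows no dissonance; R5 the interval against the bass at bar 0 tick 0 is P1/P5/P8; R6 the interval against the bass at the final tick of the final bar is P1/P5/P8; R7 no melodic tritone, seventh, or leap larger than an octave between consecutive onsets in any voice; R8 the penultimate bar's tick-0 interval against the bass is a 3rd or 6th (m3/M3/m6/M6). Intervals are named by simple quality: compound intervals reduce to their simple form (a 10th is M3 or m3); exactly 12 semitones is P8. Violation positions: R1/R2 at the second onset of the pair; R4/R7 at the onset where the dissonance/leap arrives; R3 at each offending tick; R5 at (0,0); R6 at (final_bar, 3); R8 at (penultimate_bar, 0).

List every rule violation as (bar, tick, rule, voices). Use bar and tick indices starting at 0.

(1, 0, R2, (0, 1))
(4, 1, R4, (0, 1))
(4, 2, R7, (1,))

bar 0: v0=G3 v1=G4 downbeat P8
bar 1: v0=A3 v1=E4 downbeat P5
bar 2: v0=C4 v1=E4 downbeat M3
bar 3: v0=E4 v1=G4 downbeat m3
bar 4: v0=C4 v1=C5 downbeat P8
bar 5: v0=B3 v1=G4 downbeat m6
bar 6: v0=A3 v1=F4 downbeat m6
bar 7: v0=G3 v1=G4 downbeat P8
  -> R2 @ bar 1 tick 0 v(0, 1): G3/B3 M3 -> A3/E4 P5 similar
  -> R4 @ bar 4 tick 1 v(0, 1): C4/F5 P4 untreated
  -> R7 @ bar 4 tick 2 v(1,): F5->G4 leap 10st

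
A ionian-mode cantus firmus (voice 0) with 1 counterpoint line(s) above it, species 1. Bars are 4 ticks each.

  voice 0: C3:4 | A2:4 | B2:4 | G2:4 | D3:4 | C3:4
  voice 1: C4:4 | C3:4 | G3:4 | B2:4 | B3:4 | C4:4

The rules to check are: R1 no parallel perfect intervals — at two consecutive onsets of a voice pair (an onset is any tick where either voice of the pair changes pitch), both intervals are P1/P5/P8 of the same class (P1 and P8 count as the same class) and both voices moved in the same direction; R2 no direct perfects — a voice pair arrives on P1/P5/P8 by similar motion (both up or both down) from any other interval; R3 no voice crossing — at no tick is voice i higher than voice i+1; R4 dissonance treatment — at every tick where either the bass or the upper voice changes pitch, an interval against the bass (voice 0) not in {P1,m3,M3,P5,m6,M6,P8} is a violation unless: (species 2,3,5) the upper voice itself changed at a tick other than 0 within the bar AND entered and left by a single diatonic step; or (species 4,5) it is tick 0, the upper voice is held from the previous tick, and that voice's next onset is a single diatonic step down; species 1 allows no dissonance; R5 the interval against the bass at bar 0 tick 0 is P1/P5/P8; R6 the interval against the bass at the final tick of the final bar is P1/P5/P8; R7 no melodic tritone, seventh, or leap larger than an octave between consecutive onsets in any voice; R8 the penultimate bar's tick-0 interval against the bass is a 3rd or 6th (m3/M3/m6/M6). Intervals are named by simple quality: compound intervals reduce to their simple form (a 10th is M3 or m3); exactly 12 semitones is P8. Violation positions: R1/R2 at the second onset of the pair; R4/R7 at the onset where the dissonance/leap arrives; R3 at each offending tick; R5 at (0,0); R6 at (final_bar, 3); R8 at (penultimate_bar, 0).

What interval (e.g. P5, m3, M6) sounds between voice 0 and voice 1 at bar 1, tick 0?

m3

voice 0=A2 voice 1=C3 -> m3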